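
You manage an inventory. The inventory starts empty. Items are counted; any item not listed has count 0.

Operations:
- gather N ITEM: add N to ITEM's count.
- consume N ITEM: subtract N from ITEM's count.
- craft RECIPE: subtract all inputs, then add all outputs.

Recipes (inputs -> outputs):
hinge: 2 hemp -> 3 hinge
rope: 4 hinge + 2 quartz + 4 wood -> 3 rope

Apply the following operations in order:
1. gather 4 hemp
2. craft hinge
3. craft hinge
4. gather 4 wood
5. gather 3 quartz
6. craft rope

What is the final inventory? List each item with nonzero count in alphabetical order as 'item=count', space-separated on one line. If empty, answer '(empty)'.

After 1 (gather 4 hemp): hemp=4
After 2 (craft hinge): hemp=2 hinge=3
After 3 (craft hinge): hinge=6
After 4 (gather 4 wood): hinge=6 wood=4
After 5 (gather 3 quartz): hinge=6 quartz=3 wood=4
After 6 (craft rope): hinge=2 quartz=1 rope=3

Answer: hinge=2 quartz=1 rope=3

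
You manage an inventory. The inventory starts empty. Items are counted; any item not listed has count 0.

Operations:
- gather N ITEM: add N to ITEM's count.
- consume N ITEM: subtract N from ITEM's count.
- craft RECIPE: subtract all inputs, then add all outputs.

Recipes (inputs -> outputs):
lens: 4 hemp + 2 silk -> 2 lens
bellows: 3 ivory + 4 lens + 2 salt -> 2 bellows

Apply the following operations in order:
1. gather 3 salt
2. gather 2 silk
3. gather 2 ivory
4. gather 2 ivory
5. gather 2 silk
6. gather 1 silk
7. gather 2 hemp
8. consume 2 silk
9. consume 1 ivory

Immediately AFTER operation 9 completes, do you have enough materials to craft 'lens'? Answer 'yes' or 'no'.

After 1 (gather 3 salt): salt=3
After 2 (gather 2 silk): salt=3 silk=2
After 3 (gather 2 ivory): ivory=2 salt=3 silk=2
After 4 (gather 2 ivory): ivory=4 salt=3 silk=2
After 5 (gather 2 silk): ivory=4 salt=3 silk=4
After 6 (gather 1 silk): ivory=4 salt=3 silk=5
After 7 (gather 2 hemp): hemp=2 ivory=4 salt=3 silk=5
After 8 (consume 2 silk): hemp=2 ivory=4 salt=3 silk=3
After 9 (consume 1 ivory): hemp=2 ivory=3 salt=3 silk=3

Answer: no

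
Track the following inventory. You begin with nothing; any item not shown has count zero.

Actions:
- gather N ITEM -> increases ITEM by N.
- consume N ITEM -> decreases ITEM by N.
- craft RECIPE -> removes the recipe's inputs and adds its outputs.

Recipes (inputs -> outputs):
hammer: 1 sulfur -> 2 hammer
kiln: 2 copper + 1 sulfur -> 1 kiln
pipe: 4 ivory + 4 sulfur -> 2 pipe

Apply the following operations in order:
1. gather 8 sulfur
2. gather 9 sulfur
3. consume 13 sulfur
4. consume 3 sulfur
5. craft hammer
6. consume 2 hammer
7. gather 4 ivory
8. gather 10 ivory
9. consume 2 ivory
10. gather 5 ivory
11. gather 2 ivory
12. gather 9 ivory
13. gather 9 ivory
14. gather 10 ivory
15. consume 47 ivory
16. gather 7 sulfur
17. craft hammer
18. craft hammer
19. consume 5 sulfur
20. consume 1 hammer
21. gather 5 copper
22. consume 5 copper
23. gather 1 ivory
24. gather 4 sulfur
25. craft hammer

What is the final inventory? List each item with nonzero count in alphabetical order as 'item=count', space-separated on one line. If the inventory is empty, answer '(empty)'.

Answer: hammer=5 ivory=1 sulfur=3

Derivation:
After 1 (gather 8 sulfur): sulfur=8
After 2 (gather 9 sulfur): sulfur=17
After 3 (consume 13 sulfur): sulfur=4
After 4 (consume 3 sulfur): sulfur=1
After 5 (craft hammer): hammer=2
After 6 (consume 2 hammer): (empty)
After 7 (gather 4 ivory): ivory=4
After 8 (gather 10 ivory): ivory=14
After 9 (consume 2 ivory): ivory=12
After 10 (gather 5 ivory): ivory=17
After 11 (gather 2 ivory): ivory=19
After 12 (gather 9 ivory): ivory=28
After 13 (gather 9 ivory): ivory=37
After 14 (gather 10 ivory): ivory=47
After 15 (consume 47 ivory): (empty)
After 16 (gather 7 sulfur): sulfur=7
After 17 (craft hammer): hammer=2 sulfur=6
After 18 (craft hammer): hammer=4 sulfur=5
After 19 (consume 5 sulfur): hammer=4
After 20 (consume 1 hammer): hammer=3
After 21 (gather 5 copper): copper=5 hammer=3
After 22 (consume 5 copper): hammer=3
After 23 (gather 1 ivory): hammer=3 ivory=1
After 24 (gather 4 sulfur): hammer=3 ivory=1 sulfur=4
After 25 (craft hammer): hammer=5 ivory=1 sulfur=3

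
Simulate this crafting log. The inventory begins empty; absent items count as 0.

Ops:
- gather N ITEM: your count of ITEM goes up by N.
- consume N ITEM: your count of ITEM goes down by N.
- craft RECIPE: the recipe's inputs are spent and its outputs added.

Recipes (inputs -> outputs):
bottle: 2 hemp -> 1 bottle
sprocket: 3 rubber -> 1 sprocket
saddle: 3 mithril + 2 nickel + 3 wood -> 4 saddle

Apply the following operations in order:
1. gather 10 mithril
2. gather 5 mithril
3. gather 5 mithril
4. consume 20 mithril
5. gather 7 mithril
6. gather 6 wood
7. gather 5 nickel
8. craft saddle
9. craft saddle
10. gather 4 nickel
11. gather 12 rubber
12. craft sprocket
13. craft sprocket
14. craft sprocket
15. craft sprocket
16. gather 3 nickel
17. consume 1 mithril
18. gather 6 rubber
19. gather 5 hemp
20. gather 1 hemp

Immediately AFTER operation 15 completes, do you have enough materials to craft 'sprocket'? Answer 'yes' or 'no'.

Answer: no

Derivation:
After 1 (gather 10 mithril): mithril=10
After 2 (gather 5 mithril): mithril=15
After 3 (gather 5 mithril): mithril=20
After 4 (consume 20 mithril): (empty)
After 5 (gather 7 mithril): mithril=7
After 6 (gather 6 wood): mithril=7 wood=6
After 7 (gather 5 nickel): mithril=7 nickel=5 wood=6
After 8 (craft saddle): mithril=4 nickel=3 saddle=4 wood=3
After 9 (craft saddle): mithril=1 nickel=1 saddle=8
After 10 (gather 4 nickel): mithril=1 nickel=5 saddle=8
After 11 (gather 12 rubber): mithril=1 nickel=5 rubber=12 saddle=8
After 12 (craft sprocket): mithril=1 nickel=5 rubber=9 saddle=8 sprocket=1
After 13 (craft sprocket): mithril=1 nickel=5 rubber=6 saddle=8 sprocket=2
After 14 (craft sprocket): mithril=1 nickel=5 rubber=3 saddle=8 sprocket=3
After 15 (craft sprocket): mithril=1 nickel=5 saddle=8 sprocket=4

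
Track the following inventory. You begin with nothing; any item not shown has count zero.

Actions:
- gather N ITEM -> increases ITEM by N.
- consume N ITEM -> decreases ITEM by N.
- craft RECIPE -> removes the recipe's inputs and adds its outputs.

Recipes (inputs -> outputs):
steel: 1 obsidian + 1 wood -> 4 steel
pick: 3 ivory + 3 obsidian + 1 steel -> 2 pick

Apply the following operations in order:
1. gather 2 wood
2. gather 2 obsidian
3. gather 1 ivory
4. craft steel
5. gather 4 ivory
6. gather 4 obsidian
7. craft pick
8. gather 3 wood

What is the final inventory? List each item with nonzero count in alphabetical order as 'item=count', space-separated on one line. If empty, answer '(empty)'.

After 1 (gather 2 wood): wood=2
After 2 (gather 2 obsidian): obsidian=2 wood=2
After 3 (gather 1 ivory): ivory=1 obsidian=2 wood=2
After 4 (craft steel): ivory=1 obsidian=1 steel=4 wood=1
After 5 (gather 4 ivory): ivory=5 obsidian=1 steel=4 wood=1
After 6 (gather 4 obsidian): ivory=5 obsidian=5 steel=4 wood=1
After 7 (craft pick): ivory=2 obsidian=2 pick=2 steel=3 wood=1
After 8 (gather 3 wood): ivory=2 obsidian=2 pick=2 steel=3 wood=4

Answer: ivory=2 obsidian=2 pick=2 steel=3 wood=4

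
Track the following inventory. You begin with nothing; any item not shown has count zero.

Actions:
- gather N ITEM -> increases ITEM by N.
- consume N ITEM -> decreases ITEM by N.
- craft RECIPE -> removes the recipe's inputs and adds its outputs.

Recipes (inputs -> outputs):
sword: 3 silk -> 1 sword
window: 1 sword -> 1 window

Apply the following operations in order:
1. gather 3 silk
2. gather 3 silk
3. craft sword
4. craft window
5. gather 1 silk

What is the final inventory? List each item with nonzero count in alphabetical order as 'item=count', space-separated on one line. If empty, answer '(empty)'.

Answer: silk=4 window=1

Derivation:
After 1 (gather 3 silk): silk=3
After 2 (gather 3 silk): silk=6
After 3 (craft sword): silk=3 sword=1
After 4 (craft window): silk=3 window=1
After 5 (gather 1 silk): silk=4 window=1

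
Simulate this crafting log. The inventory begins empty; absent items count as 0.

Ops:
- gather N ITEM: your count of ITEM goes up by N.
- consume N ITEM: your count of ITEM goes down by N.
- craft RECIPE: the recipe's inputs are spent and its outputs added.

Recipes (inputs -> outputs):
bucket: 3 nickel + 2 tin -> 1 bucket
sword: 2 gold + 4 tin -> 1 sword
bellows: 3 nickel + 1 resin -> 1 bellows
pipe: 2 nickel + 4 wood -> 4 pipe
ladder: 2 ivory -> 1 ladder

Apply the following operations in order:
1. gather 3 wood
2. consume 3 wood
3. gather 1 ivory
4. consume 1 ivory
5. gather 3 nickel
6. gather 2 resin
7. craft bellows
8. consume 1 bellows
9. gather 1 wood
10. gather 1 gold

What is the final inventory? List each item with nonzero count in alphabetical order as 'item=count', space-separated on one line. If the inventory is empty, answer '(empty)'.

After 1 (gather 3 wood): wood=3
After 2 (consume 3 wood): (empty)
After 3 (gather 1 ivory): ivory=1
After 4 (consume 1 ivory): (empty)
After 5 (gather 3 nickel): nickel=3
After 6 (gather 2 resin): nickel=3 resin=2
After 7 (craft bellows): bellows=1 resin=1
After 8 (consume 1 bellows): resin=1
After 9 (gather 1 wood): resin=1 wood=1
After 10 (gather 1 gold): gold=1 resin=1 wood=1

Answer: gold=1 resin=1 wood=1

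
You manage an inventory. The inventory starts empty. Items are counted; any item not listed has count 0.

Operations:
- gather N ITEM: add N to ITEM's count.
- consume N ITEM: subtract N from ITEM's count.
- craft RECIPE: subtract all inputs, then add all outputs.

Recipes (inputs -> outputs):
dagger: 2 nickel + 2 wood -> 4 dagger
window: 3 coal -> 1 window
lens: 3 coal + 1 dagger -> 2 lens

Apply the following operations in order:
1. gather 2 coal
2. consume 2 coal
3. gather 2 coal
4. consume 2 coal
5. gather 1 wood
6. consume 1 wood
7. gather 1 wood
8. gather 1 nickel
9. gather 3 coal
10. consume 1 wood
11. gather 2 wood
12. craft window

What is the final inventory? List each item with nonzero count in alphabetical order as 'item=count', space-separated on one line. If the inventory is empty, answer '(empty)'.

After 1 (gather 2 coal): coal=2
After 2 (consume 2 coal): (empty)
After 3 (gather 2 coal): coal=2
After 4 (consume 2 coal): (empty)
After 5 (gather 1 wood): wood=1
After 6 (consume 1 wood): (empty)
After 7 (gather 1 wood): wood=1
After 8 (gather 1 nickel): nickel=1 wood=1
After 9 (gather 3 coal): coal=3 nickel=1 wood=1
After 10 (consume 1 wood): coal=3 nickel=1
After 11 (gather 2 wood): coal=3 nickel=1 wood=2
After 12 (craft window): nickel=1 window=1 wood=2

Answer: nickel=1 window=1 wood=2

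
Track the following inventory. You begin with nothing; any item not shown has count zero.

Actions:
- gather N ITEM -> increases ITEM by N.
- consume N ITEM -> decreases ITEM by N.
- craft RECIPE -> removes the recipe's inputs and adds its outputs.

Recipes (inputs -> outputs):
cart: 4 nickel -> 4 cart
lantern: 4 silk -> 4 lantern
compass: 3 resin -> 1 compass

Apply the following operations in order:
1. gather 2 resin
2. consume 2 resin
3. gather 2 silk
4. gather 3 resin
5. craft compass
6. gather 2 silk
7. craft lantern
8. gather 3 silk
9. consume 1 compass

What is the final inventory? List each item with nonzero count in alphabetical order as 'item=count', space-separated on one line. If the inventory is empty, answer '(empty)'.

After 1 (gather 2 resin): resin=2
After 2 (consume 2 resin): (empty)
After 3 (gather 2 silk): silk=2
After 4 (gather 3 resin): resin=3 silk=2
After 5 (craft compass): compass=1 silk=2
After 6 (gather 2 silk): compass=1 silk=4
After 7 (craft lantern): compass=1 lantern=4
After 8 (gather 3 silk): compass=1 lantern=4 silk=3
After 9 (consume 1 compass): lantern=4 silk=3

Answer: lantern=4 silk=3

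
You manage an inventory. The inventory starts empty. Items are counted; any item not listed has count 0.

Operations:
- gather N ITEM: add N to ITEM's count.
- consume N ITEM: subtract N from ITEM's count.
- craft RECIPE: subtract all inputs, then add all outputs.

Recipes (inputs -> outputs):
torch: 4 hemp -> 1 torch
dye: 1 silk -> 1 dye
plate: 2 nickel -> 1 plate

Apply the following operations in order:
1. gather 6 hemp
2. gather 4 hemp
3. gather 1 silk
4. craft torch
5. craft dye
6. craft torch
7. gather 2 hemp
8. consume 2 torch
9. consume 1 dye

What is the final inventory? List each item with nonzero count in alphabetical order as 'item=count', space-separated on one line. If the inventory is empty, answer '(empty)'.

Answer: hemp=4

Derivation:
After 1 (gather 6 hemp): hemp=6
After 2 (gather 4 hemp): hemp=10
After 3 (gather 1 silk): hemp=10 silk=1
After 4 (craft torch): hemp=6 silk=1 torch=1
After 5 (craft dye): dye=1 hemp=6 torch=1
After 6 (craft torch): dye=1 hemp=2 torch=2
After 7 (gather 2 hemp): dye=1 hemp=4 torch=2
After 8 (consume 2 torch): dye=1 hemp=4
After 9 (consume 1 dye): hemp=4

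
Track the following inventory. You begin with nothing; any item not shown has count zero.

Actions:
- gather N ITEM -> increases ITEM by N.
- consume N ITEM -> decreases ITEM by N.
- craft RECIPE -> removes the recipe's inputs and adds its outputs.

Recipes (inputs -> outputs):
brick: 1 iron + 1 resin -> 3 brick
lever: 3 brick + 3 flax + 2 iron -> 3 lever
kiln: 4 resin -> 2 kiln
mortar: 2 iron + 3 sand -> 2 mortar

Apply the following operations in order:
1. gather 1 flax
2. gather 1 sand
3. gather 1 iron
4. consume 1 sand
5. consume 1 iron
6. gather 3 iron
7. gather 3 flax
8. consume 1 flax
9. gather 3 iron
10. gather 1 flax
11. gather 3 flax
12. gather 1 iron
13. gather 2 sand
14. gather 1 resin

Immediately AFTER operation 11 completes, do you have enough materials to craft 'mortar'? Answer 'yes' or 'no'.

After 1 (gather 1 flax): flax=1
After 2 (gather 1 sand): flax=1 sand=1
After 3 (gather 1 iron): flax=1 iron=1 sand=1
After 4 (consume 1 sand): flax=1 iron=1
After 5 (consume 1 iron): flax=1
After 6 (gather 3 iron): flax=1 iron=3
After 7 (gather 3 flax): flax=4 iron=3
After 8 (consume 1 flax): flax=3 iron=3
After 9 (gather 3 iron): flax=3 iron=6
After 10 (gather 1 flax): flax=4 iron=6
After 11 (gather 3 flax): flax=7 iron=6

Answer: no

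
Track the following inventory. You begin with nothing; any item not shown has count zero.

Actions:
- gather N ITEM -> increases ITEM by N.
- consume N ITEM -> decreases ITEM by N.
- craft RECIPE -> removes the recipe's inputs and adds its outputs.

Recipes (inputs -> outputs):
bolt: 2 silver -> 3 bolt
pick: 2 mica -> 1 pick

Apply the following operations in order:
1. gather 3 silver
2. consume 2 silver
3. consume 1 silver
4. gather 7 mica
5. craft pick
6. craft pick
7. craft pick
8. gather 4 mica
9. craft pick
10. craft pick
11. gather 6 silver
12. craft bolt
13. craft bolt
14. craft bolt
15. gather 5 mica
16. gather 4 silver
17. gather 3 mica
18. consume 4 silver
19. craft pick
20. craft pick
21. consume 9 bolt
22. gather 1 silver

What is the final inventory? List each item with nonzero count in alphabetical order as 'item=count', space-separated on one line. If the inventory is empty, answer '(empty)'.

After 1 (gather 3 silver): silver=3
After 2 (consume 2 silver): silver=1
After 3 (consume 1 silver): (empty)
After 4 (gather 7 mica): mica=7
After 5 (craft pick): mica=5 pick=1
After 6 (craft pick): mica=3 pick=2
After 7 (craft pick): mica=1 pick=3
After 8 (gather 4 mica): mica=5 pick=3
After 9 (craft pick): mica=3 pick=4
After 10 (craft pick): mica=1 pick=5
After 11 (gather 6 silver): mica=1 pick=5 silver=6
After 12 (craft bolt): bolt=3 mica=1 pick=5 silver=4
After 13 (craft bolt): bolt=6 mica=1 pick=5 silver=2
After 14 (craft bolt): bolt=9 mica=1 pick=5
After 15 (gather 5 mica): bolt=9 mica=6 pick=5
After 16 (gather 4 silver): bolt=9 mica=6 pick=5 silver=4
After 17 (gather 3 mica): bolt=9 mica=9 pick=5 silver=4
After 18 (consume 4 silver): bolt=9 mica=9 pick=5
After 19 (craft pick): bolt=9 mica=7 pick=6
After 20 (craft pick): bolt=9 mica=5 pick=7
After 21 (consume 9 bolt): mica=5 pick=7
After 22 (gather 1 silver): mica=5 pick=7 silver=1

Answer: mica=5 pick=7 silver=1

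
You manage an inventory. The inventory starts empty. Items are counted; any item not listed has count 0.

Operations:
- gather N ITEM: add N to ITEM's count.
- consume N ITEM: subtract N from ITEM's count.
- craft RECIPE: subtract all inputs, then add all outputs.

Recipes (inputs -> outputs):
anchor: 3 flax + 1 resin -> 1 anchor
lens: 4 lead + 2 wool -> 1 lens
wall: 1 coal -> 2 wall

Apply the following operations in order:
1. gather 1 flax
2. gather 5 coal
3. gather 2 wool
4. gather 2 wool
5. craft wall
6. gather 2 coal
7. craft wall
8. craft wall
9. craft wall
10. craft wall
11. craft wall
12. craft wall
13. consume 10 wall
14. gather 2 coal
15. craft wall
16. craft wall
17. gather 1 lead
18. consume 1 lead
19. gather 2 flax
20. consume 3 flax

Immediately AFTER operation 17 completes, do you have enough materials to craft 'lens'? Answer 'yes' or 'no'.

After 1 (gather 1 flax): flax=1
After 2 (gather 5 coal): coal=5 flax=1
After 3 (gather 2 wool): coal=5 flax=1 wool=2
After 4 (gather 2 wool): coal=5 flax=1 wool=4
After 5 (craft wall): coal=4 flax=1 wall=2 wool=4
After 6 (gather 2 coal): coal=6 flax=1 wall=2 wool=4
After 7 (craft wall): coal=5 flax=1 wall=4 wool=4
After 8 (craft wall): coal=4 flax=1 wall=6 wool=4
After 9 (craft wall): coal=3 flax=1 wall=8 wool=4
After 10 (craft wall): coal=2 flax=1 wall=10 wool=4
After 11 (craft wall): coal=1 flax=1 wall=12 wool=4
After 12 (craft wall): flax=1 wall=14 wool=4
After 13 (consume 10 wall): flax=1 wall=4 wool=4
After 14 (gather 2 coal): coal=2 flax=1 wall=4 wool=4
After 15 (craft wall): coal=1 flax=1 wall=6 wool=4
After 16 (craft wall): flax=1 wall=8 wool=4
After 17 (gather 1 lead): flax=1 lead=1 wall=8 wool=4

Answer: no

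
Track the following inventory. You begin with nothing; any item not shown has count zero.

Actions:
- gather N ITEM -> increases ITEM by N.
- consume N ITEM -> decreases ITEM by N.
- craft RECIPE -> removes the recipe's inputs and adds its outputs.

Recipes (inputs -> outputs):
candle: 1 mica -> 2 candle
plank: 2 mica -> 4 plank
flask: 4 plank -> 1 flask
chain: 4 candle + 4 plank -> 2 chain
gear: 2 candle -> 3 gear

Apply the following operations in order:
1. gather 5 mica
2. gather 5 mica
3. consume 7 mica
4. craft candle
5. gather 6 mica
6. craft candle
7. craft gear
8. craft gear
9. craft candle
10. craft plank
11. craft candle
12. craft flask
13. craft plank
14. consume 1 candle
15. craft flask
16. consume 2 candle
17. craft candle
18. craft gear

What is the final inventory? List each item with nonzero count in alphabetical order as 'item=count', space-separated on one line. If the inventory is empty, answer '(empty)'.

After 1 (gather 5 mica): mica=5
After 2 (gather 5 mica): mica=10
After 3 (consume 7 mica): mica=3
After 4 (craft candle): candle=2 mica=2
After 5 (gather 6 mica): candle=2 mica=8
After 6 (craft candle): candle=4 mica=7
After 7 (craft gear): candle=2 gear=3 mica=7
After 8 (craft gear): gear=6 mica=7
After 9 (craft candle): candle=2 gear=6 mica=6
After 10 (craft plank): candle=2 gear=6 mica=4 plank=4
After 11 (craft candle): candle=4 gear=6 mica=3 plank=4
After 12 (craft flask): candle=4 flask=1 gear=6 mica=3
After 13 (craft plank): candle=4 flask=1 gear=6 mica=1 plank=4
After 14 (consume 1 candle): candle=3 flask=1 gear=6 mica=1 plank=4
After 15 (craft flask): candle=3 flask=2 gear=6 mica=1
After 16 (consume 2 candle): candle=1 flask=2 gear=6 mica=1
After 17 (craft candle): candle=3 flask=2 gear=6
After 18 (craft gear): candle=1 flask=2 gear=9

Answer: candle=1 flask=2 gear=9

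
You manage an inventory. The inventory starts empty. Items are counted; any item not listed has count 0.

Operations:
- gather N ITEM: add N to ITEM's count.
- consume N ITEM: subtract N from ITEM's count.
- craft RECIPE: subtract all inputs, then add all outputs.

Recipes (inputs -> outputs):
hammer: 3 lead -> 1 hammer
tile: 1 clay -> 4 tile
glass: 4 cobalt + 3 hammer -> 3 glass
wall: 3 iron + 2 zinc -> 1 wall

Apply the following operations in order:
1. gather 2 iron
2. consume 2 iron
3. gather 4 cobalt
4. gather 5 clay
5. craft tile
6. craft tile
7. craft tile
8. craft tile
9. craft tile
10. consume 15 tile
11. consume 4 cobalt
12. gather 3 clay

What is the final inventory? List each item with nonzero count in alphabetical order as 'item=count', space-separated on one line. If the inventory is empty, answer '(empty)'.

Answer: clay=3 tile=5

Derivation:
After 1 (gather 2 iron): iron=2
After 2 (consume 2 iron): (empty)
After 3 (gather 4 cobalt): cobalt=4
After 4 (gather 5 clay): clay=5 cobalt=4
After 5 (craft tile): clay=4 cobalt=4 tile=4
After 6 (craft tile): clay=3 cobalt=4 tile=8
After 7 (craft tile): clay=2 cobalt=4 tile=12
After 8 (craft tile): clay=1 cobalt=4 tile=16
After 9 (craft tile): cobalt=4 tile=20
After 10 (consume 15 tile): cobalt=4 tile=5
After 11 (consume 4 cobalt): tile=5
After 12 (gather 3 clay): clay=3 tile=5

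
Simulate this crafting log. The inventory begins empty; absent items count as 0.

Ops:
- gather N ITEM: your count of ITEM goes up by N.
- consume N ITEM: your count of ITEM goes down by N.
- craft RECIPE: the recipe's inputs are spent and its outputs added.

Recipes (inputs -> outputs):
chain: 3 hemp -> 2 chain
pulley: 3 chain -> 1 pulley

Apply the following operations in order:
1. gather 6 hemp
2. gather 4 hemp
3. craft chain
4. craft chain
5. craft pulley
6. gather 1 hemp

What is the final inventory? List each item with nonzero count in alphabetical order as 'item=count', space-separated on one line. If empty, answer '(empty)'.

After 1 (gather 6 hemp): hemp=6
After 2 (gather 4 hemp): hemp=10
After 3 (craft chain): chain=2 hemp=7
After 4 (craft chain): chain=4 hemp=4
After 5 (craft pulley): chain=1 hemp=4 pulley=1
After 6 (gather 1 hemp): chain=1 hemp=5 pulley=1

Answer: chain=1 hemp=5 pulley=1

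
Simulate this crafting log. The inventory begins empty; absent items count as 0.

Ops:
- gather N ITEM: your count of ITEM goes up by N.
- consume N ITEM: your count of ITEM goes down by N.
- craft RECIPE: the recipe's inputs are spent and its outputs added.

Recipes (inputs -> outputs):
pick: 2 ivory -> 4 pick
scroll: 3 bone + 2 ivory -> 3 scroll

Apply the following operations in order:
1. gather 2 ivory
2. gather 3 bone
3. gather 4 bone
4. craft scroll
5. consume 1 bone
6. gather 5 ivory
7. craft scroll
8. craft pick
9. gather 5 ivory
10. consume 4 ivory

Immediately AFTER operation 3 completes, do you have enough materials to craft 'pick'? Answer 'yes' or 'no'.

Answer: yes

Derivation:
After 1 (gather 2 ivory): ivory=2
After 2 (gather 3 bone): bone=3 ivory=2
After 3 (gather 4 bone): bone=7 ivory=2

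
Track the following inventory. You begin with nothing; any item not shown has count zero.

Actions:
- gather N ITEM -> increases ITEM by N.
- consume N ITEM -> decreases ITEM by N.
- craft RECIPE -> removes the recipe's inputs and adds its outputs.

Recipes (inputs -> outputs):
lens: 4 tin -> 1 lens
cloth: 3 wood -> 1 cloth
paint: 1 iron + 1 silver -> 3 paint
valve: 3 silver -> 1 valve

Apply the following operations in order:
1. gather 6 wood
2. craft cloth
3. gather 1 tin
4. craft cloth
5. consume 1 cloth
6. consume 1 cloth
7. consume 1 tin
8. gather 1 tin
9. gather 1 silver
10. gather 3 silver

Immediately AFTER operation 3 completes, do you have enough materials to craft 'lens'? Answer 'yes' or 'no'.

Answer: no

Derivation:
After 1 (gather 6 wood): wood=6
After 2 (craft cloth): cloth=1 wood=3
After 3 (gather 1 tin): cloth=1 tin=1 wood=3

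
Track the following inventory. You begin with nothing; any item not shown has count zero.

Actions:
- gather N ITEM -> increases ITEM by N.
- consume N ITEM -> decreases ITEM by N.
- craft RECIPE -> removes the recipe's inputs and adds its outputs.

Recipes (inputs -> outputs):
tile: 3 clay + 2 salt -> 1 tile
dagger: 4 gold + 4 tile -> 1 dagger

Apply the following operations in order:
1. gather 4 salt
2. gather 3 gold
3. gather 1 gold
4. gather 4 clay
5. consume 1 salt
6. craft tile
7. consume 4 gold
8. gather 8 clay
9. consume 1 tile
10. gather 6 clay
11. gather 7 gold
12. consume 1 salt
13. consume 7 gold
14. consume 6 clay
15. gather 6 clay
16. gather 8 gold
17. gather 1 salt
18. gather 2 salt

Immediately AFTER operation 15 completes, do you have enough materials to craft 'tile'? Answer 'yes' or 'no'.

Answer: no

Derivation:
After 1 (gather 4 salt): salt=4
After 2 (gather 3 gold): gold=3 salt=4
After 3 (gather 1 gold): gold=4 salt=4
After 4 (gather 4 clay): clay=4 gold=4 salt=4
After 5 (consume 1 salt): clay=4 gold=4 salt=3
After 6 (craft tile): clay=1 gold=4 salt=1 tile=1
After 7 (consume 4 gold): clay=1 salt=1 tile=1
After 8 (gather 8 clay): clay=9 salt=1 tile=1
After 9 (consume 1 tile): clay=9 salt=1
After 10 (gather 6 clay): clay=15 salt=1
After 11 (gather 7 gold): clay=15 gold=7 salt=1
After 12 (consume 1 salt): clay=15 gold=7
After 13 (consume 7 gold): clay=15
After 14 (consume 6 clay): clay=9
After 15 (gather 6 clay): clay=15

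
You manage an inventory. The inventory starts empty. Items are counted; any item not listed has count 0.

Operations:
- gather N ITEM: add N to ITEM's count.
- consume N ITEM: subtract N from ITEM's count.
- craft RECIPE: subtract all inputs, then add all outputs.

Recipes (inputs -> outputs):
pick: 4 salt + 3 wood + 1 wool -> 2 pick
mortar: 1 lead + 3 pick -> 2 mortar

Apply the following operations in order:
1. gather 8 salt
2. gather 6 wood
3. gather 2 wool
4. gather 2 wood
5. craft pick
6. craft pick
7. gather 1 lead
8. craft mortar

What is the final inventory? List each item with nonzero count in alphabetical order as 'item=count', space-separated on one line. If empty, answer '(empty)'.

Answer: mortar=2 pick=1 wood=2

Derivation:
After 1 (gather 8 salt): salt=8
After 2 (gather 6 wood): salt=8 wood=6
After 3 (gather 2 wool): salt=8 wood=6 wool=2
After 4 (gather 2 wood): salt=8 wood=8 wool=2
After 5 (craft pick): pick=2 salt=4 wood=5 wool=1
After 6 (craft pick): pick=4 wood=2
After 7 (gather 1 lead): lead=1 pick=4 wood=2
After 8 (craft mortar): mortar=2 pick=1 wood=2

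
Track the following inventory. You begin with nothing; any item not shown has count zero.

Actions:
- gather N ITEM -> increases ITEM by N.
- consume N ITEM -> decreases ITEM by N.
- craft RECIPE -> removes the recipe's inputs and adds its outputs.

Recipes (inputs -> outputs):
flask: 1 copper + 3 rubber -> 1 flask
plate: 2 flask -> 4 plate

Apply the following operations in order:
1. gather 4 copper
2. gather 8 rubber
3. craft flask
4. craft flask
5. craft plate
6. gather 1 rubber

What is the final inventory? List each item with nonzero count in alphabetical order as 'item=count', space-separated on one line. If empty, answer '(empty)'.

Answer: copper=2 plate=4 rubber=3

Derivation:
After 1 (gather 4 copper): copper=4
After 2 (gather 8 rubber): copper=4 rubber=8
After 3 (craft flask): copper=3 flask=1 rubber=5
After 4 (craft flask): copper=2 flask=2 rubber=2
After 5 (craft plate): copper=2 plate=4 rubber=2
After 6 (gather 1 rubber): copper=2 plate=4 rubber=3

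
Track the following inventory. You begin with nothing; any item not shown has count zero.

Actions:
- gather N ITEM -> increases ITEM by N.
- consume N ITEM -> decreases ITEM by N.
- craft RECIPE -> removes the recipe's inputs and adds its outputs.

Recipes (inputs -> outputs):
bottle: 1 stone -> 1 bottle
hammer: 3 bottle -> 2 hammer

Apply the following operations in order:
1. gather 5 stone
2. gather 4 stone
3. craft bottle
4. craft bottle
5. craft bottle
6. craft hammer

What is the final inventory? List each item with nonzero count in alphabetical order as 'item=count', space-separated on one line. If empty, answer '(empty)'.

After 1 (gather 5 stone): stone=5
After 2 (gather 4 stone): stone=9
After 3 (craft bottle): bottle=1 stone=8
After 4 (craft bottle): bottle=2 stone=7
After 5 (craft bottle): bottle=3 stone=6
After 6 (craft hammer): hammer=2 stone=6

Answer: hammer=2 stone=6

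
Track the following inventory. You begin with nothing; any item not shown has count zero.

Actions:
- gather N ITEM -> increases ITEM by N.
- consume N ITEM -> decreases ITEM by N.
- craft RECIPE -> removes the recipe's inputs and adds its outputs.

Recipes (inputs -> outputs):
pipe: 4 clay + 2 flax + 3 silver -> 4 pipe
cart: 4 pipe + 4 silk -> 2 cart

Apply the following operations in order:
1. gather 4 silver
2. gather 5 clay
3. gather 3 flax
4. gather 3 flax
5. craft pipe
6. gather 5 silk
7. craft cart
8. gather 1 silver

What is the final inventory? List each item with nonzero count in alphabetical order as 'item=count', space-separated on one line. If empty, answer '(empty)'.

Answer: cart=2 clay=1 flax=4 silk=1 silver=2

Derivation:
After 1 (gather 4 silver): silver=4
After 2 (gather 5 clay): clay=5 silver=4
After 3 (gather 3 flax): clay=5 flax=3 silver=4
After 4 (gather 3 flax): clay=5 flax=6 silver=4
After 5 (craft pipe): clay=1 flax=4 pipe=4 silver=1
After 6 (gather 5 silk): clay=1 flax=4 pipe=4 silk=5 silver=1
After 7 (craft cart): cart=2 clay=1 flax=4 silk=1 silver=1
After 8 (gather 1 silver): cart=2 clay=1 flax=4 silk=1 silver=2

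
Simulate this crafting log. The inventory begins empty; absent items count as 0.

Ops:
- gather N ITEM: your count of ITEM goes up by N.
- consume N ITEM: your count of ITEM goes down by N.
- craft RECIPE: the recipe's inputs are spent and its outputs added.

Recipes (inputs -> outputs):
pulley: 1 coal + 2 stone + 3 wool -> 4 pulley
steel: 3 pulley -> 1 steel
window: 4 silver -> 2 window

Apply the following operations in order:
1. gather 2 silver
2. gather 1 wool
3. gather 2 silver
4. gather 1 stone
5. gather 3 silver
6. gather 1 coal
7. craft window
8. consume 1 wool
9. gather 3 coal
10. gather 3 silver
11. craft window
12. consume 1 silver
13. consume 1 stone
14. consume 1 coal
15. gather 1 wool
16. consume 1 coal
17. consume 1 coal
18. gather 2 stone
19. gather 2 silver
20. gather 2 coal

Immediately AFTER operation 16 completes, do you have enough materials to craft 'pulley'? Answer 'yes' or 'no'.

Answer: no

Derivation:
After 1 (gather 2 silver): silver=2
After 2 (gather 1 wool): silver=2 wool=1
After 3 (gather 2 silver): silver=4 wool=1
After 4 (gather 1 stone): silver=4 stone=1 wool=1
After 5 (gather 3 silver): silver=7 stone=1 wool=1
After 6 (gather 1 coal): coal=1 silver=7 stone=1 wool=1
After 7 (craft window): coal=1 silver=3 stone=1 window=2 wool=1
After 8 (consume 1 wool): coal=1 silver=3 stone=1 window=2
After 9 (gather 3 coal): coal=4 silver=3 stone=1 window=2
After 10 (gather 3 silver): coal=4 silver=6 stone=1 window=2
After 11 (craft window): coal=4 silver=2 stone=1 window=4
After 12 (consume 1 silver): coal=4 silver=1 stone=1 window=4
After 13 (consume 1 stone): coal=4 silver=1 window=4
After 14 (consume 1 coal): coal=3 silver=1 window=4
After 15 (gather 1 wool): coal=3 silver=1 window=4 wool=1
After 16 (consume 1 coal): coal=2 silver=1 window=4 wool=1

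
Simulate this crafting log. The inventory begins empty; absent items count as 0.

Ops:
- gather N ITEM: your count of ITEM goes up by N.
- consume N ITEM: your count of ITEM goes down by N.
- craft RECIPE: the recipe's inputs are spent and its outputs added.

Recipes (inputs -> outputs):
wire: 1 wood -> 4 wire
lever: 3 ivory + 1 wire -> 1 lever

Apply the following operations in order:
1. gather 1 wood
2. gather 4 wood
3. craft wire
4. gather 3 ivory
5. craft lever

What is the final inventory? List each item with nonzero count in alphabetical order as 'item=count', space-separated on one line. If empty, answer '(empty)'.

Answer: lever=1 wire=3 wood=4

Derivation:
After 1 (gather 1 wood): wood=1
After 2 (gather 4 wood): wood=5
After 3 (craft wire): wire=4 wood=4
After 4 (gather 3 ivory): ivory=3 wire=4 wood=4
After 5 (craft lever): lever=1 wire=3 wood=4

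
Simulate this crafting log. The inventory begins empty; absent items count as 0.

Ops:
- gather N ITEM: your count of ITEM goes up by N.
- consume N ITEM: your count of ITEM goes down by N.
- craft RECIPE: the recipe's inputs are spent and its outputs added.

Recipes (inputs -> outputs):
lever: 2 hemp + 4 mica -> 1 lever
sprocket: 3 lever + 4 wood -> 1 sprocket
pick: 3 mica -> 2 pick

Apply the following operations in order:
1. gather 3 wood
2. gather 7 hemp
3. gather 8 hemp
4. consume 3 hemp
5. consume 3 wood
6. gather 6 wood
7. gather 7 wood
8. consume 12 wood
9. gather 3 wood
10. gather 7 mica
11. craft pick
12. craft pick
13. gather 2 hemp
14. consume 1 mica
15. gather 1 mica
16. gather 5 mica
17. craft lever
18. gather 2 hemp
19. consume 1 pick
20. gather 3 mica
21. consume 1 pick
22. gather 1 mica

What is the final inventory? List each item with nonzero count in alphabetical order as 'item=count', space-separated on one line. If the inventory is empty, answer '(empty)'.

After 1 (gather 3 wood): wood=3
After 2 (gather 7 hemp): hemp=7 wood=3
After 3 (gather 8 hemp): hemp=15 wood=3
After 4 (consume 3 hemp): hemp=12 wood=3
After 5 (consume 3 wood): hemp=12
After 6 (gather 6 wood): hemp=12 wood=6
After 7 (gather 7 wood): hemp=12 wood=13
After 8 (consume 12 wood): hemp=12 wood=1
After 9 (gather 3 wood): hemp=12 wood=4
After 10 (gather 7 mica): hemp=12 mica=7 wood=4
After 11 (craft pick): hemp=12 mica=4 pick=2 wood=4
After 12 (craft pick): hemp=12 mica=1 pick=4 wood=4
After 13 (gather 2 hemp): hemp=14 mica=1 pick=4 wood=4
After 14 (consume 1 mica): hemp=14 pick=4 wood=4
After 15 (gather 1 mica): hemp=14 mica=1 pick=4 wood=4
After 16 (gather 5 mica): hemp=14 mica=6 pick=4 wood=4
After 17 (craft lever): hemp=12 lever=1 mica=2 pick=4 wood=4
After 18 (gather 2 hemp): hemp=14 lever=1 mica=2 pick=4 wood=4
After 19 (consume 1 pick): hemp=14 lever=1 mica=2 pick=3 wood=4
After 20 (gather 3 mica): hemp=14 lever=1 mica=5 pick=3 wood=4
After 21 (consume 1 pick): hemp=14 lever=1 mica=5 pick=2 wood=4
After 22 (gather 1 mica): hemp=14 lever=1 mica=6 pick=2 wood=4

Answer: hemp=14 lever=1 mica=6 pick=2 wood=4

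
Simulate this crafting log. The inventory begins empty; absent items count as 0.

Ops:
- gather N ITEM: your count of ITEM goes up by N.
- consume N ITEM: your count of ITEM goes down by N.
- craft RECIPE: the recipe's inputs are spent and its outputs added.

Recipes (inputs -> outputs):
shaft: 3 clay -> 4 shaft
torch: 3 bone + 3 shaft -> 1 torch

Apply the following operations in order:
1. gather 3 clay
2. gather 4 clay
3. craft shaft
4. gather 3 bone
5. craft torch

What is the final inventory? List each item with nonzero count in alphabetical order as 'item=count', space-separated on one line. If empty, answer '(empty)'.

After 1 (gather 3 clay): clay=3
After 2 (gather 4 clay): clay=7
After 3 (craft shaft): clay=4 shaft=4
After 4 (gather 3 bone): bone=3 clay=4 shaft=4
After 5 (craft torch): clay=4 shaft=1 torch=1

Answer: clay=4 shaft=1 torch=1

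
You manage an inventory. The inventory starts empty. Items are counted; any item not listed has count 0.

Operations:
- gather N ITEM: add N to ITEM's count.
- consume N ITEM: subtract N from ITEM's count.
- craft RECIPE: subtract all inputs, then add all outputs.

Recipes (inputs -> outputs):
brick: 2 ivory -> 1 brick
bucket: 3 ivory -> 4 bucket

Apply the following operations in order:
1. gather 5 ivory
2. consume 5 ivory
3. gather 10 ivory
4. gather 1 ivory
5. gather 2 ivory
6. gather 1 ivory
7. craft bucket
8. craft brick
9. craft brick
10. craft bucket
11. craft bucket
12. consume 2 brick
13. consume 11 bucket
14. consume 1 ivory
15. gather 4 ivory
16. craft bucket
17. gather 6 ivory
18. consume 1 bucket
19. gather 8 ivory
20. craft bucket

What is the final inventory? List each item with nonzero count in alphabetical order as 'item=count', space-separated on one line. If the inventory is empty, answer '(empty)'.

Answer: bucket=8 ivory=12

Derivation:
After 1 (gather 5 ivory): ivory=5
After 2 (consume 5 ivory): (empty)
After 3 (gather 10 ivory): ivory=10
After 4 (gather 1 ivory): ivory=11
After 5 (gather 2 ivory): ivory=13
After 6 (gather 1 ivory): ivory=14
After 7 (craft bucket): bucket=4 ivory=11
After 8 (craft brick): brick=1 bucket=4 ivory=9
After 9 (craft brick): brick=2 bucket=4 ivory=7
After 10 (craft bucket): brick=2 bucket=8 ivory=4
After 11 (craft bucket): brick=2 bucket=12 ivory=1
After 12 (consume 2 brick): bucket=12 ivory=1
After 13 (consume 11 bucket): bucket=1 ivory=1
After 14 (consume 1 ivory): bucket=1
After 15 (gather 4 ivory): bucket=1 ivory=4
After 16 (craft bucket): bucket=5 ivory=1
After 17 (gather 6 ivory): bucket=5 ivory=7
After 18 (consume 1 bucket): bucket=4 ivory=7
After 19 (gather 8 ivory): bucket=4 ivory=15
After 20 (craft bucket): bucket=8 ivory=12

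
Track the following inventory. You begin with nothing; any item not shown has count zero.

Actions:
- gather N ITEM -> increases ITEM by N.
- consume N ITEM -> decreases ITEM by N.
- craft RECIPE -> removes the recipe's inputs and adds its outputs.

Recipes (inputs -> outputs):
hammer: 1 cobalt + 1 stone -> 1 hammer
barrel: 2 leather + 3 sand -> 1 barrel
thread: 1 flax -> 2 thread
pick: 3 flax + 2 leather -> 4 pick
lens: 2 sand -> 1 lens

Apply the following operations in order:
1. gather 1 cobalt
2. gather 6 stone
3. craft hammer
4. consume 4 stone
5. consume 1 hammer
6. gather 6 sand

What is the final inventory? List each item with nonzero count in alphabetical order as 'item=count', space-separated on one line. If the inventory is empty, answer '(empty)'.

Answer: sand=6 stone=1

Derivation:
After 1 (gather 1 cobalt): cobalt=1
After 2 (gather 6 stone): cobalt=1 stone=6
After 3 (craft hammer): hammer=1 stone=5
After 4 (consume 4 stone): hammer=1 stone=1
After 5 (consume 1 hammer): stone=1
After 6 (gather 6 sand): sand=6 stone=1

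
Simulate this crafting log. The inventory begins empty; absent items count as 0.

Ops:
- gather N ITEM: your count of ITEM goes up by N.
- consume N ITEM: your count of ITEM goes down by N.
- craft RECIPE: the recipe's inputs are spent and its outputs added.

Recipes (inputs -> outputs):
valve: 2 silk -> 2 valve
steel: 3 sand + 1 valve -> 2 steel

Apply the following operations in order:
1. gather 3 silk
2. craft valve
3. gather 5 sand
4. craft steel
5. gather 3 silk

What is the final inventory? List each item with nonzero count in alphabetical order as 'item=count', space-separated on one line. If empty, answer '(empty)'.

After 1 (gather 3 silk): silk=3
After 2 (craft valve): silk=1 valve=2
After 3 (gather 5 sand): sand=5 silk=1 valve=2
After 4 (craft steel): sand=2 silk=1 steel=2 valve=1
After 5 (gather 3 silk): sand=2 silk=4 steel=2 valve=1

Answer: sand=2 silk=4 steel=2 valve=1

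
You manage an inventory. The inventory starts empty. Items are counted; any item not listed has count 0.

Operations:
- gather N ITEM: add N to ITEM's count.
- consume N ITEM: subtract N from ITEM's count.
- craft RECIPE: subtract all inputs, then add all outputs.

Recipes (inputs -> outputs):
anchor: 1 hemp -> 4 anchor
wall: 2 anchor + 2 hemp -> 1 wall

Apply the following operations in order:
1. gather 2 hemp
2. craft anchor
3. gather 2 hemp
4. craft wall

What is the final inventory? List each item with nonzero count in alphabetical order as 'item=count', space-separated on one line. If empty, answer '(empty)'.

After 1 (gather 2 hemp): hemp=2
After 2 (craft anchor): anchor=4 hemp=1
After 3 (gather 2 hemp): anchor=4 hemp=3
After 4 (craft wall): anchor=2 hemp=1 wall=1

Answer: anchor=2 hemp=1 wall=1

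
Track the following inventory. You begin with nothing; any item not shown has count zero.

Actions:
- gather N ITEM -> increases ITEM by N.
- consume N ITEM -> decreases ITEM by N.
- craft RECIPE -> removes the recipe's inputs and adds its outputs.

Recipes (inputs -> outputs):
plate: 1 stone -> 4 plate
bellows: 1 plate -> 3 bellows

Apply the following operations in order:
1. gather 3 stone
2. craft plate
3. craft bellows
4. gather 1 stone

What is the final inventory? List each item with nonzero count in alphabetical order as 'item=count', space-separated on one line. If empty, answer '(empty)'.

After 1 (gather 3 stone): stone=3
After 2 (craft plate): plate=4 stone=2
After 3 (craft bellows): bellows=3 plate=3 stone=2
After 4 (gather 1 stone): bellows=3 plate=3 stone=3

Answer: bellows=3 plate=3 stone=3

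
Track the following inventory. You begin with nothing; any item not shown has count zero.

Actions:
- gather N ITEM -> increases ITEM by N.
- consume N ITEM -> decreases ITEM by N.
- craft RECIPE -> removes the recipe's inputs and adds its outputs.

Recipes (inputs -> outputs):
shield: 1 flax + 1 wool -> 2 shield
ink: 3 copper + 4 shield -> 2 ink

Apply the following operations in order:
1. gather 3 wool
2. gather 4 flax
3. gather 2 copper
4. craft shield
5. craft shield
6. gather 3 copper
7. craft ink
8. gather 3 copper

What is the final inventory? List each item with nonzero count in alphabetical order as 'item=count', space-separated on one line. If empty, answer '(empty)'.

After 1 (gather 3 wool): wool=3
After 2 (gather 4 flax): flax=4 wool=3
After 3 (gather 2 copper): copper=2 flax=4 wool=3
After 4 (craft shield): copper=2 flax=3 shield=2 wool=2
After 5 (craft shield): copper=2 flax=2 shield=4 wool=1
After 6 (gather 3 copper): copper=5 flax=2 shield=4 wool=1
After 7 (craft ink): copper=2 flax=2 ink=2 wool=1
After 8 (gather 3 copper): copper=5 flax=2 ink=2 wool=1

Answer: copper=5 flax=2 ink=2 wool=1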